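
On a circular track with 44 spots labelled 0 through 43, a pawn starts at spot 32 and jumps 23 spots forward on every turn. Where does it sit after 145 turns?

23

145·23 = 3335.
3335 = 75·44 + 35, so 3335 mod 44 = 35.
(32 + 35) mod 44 = 23.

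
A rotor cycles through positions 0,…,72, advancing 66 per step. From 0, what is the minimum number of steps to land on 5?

The inverse of 66 mod 73 is 52 (since 66·52 = 3432 ≡ 1).
Multiplying both sides by 52: x ≡ 52·5 = 260 ≡ 41 (mod 73).
Check: 66·41 = 2706 = 37·73 + 5.

41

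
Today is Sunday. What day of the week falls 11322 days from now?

11322 = 1617·7 + 3, so 11322 mod 7 = 3.
Sunday + 3 days → Wednesday.

Wednesday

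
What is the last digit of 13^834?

Last digits of 3^n: 3, 9, 7, 1 (period 4).
834 mod 4 = 2, so the last digit matches 3^2 = 9.

9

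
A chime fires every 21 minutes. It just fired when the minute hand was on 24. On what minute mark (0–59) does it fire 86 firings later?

86·21 = 1806.
1806 − 30·60 = 6, so 1806 ≡ 6 (mod 60).
(24 + 6) mod 60 = 30.

30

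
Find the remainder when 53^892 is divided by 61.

Square-and-reduce mod 61: 53^1≡53, 53^2≡3, 53^4≡9, 53^8≡20, 53^16≡34, 53^32≡58, 53^64≡9, 53^128≡20, 53^256≡34, 53^512≡58.
Since 892 = 4 + 8 + 16 + 32 + 64 + 256 + 512 in binary, 53^892 ≡ 9·20·34·58·9·34·58 ≡ 58 (mod 61).

58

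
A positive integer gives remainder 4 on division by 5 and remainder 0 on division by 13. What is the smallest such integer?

x ≡ 4 (mod 5) gives x ∈ {4, 9, 14, 19, 24, 29, 34, 39}.
The first of these with x mod 13 = 0 is 39.

39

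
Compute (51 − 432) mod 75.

69

Dividing 432 by 75 gives quotient 5 and remainder 57.
(51 − 57) mod 75 = 69.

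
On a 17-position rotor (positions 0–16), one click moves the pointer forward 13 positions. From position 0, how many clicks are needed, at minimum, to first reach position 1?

4

17 = 1·13 + 4
13 = 3·4 + 1
4 = 4·1 + 0
Back-substituting gives 13·4 ≡ 1 (mod 17).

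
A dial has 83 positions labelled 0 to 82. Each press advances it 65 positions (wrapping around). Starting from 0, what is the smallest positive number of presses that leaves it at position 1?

65·23 = 1495 = 18·83 + 1, so 65⁻¹ ≡ 23 (mod 83).

23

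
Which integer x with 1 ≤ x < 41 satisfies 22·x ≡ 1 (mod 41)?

22·28 = 616 = 15·41 + 1, so 22⁻¹ ≡ 28 (mod 41).

28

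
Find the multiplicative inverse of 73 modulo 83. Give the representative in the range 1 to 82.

73·58 = 4234 = 51·83 + 1, so 73⁻¹ ≡ 58 (mod 83).

58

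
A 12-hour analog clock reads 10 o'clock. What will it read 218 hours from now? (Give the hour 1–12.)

12

Dividing 218 by 12 gives quotient 18 and remainder 2.
10 + 2 → 12 on a 12-hour dial.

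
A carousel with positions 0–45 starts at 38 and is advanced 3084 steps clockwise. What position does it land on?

3084 mod 46 = 2 (since 67·46 = 3082).
(38 + 2) mod 46 = 40.

40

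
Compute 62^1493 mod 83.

45

By repeated squaring mod 83: 62^1≡62, 62^2≡26, 62^4≡12, 62^8≡61, 62^16≡69, 62^32≡30, 62^64≡70, 62^128≡3, 62^256≡9, 62^512≡81, 62^1024≡4.
1493 = 1 + 4 + 16 + 64 + 128 + 256 + 1024, so 62^1493 ≡ 62·12·69·70·3·9·4 ≡ 45 (mod 83).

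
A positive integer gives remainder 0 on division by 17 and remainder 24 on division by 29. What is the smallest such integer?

x ≡ 0 (mod 17) gives x ∈ {0, 17, 34, 51, 68, 85, 102, 119, …}.
The first of these with x mod 29 = 24 is 459.

459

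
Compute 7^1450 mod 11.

Successive squares of 7 mod 11: 7^1≡7, 7^2≡5, 7^4≡3, 7^8≡9, 7^16≡4, 7^32≡5, 7^64≡3, 7^128≡9, 7^256≡4, 7^512≡5, 7^1024≡3.
Since 1450 = 2 + 8 + 32 + 128 + 256 + 1024 in binary, 7^1450 ≡ 5·9·5·9·4·3 ≡ 1 (mod 11).

1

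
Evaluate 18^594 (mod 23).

By repeated squaring mod 23: 18^1≡18, 18^2≡2, 18^4≡4, 18^8≡16, 18^16≡3, 18^32≡9, 18^64≡12, 18^128≡6, 18^256≡13, 18^512≡8.
594 = 2 + 16 + 64 + 512, so 18^594 ≡ 2·3·12·8 ≡ 1 (mod 23).

1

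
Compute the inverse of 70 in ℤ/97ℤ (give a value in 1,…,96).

79

70·79 = 5530 = 57·97 + 1, so 70⁻¹ ≡ 79 (mod 97).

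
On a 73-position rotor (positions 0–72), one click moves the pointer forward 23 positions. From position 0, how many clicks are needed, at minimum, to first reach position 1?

54

73 = 3·23 + 4
23 = 5·4 + 3
4 = 1·3 + 1
3 = 3·1 + 0
Back-substituting gives 23·54 ≡ 1 (mod 73).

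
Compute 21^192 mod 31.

4

Successive squares of 21 mod 31: 21^1≡21, 21^2≡7, 21^4≡18, 21^8≡14, 21^16≡10, 21^32≡7, 21^64≡18, 21^128≡14.
192 = 64 + 128, so 21^192 ≡ 18·14 ≡ 4 (mod 31).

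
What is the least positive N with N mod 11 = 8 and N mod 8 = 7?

x ≡ 7 (mod 8) gives x ∈ {7, 15, 23, 31, 39, 47, 55, 63}.
The first of these with x mod 11 = 8 is 63.

63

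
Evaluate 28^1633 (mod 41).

Square-and-reduce mod 41: 28^1≡28, 28^2≡5, 28^4≡25, 28^8≡10, 28^16≡18, 28^32≡37, 28^64≡16, 28^128≡10, 28^256≡18, 28^512≡37, 28^1024≡16.
Since 1633 = 1 + 32 + 64 + 512 + 1024 in binary, 28^1633 ≡ 28·37·16·37·16 ≡ 11 (mod 41).

11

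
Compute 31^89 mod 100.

By repeated squaring mod 100: 31^1≡31, 31^2≡61, 31^4≡21, 31^8≡41, 31^16≡81, 31^32≡61, 31^64≡21.
89 = 1 + 8 + 16 + 64, so 31^89 ≡ 31·41·81·21 ≡ 71 (mod 100).

71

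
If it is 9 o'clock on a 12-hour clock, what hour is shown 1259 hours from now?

Dividing 1259 by 12 gives quotient 104 and remainder 11.
9 + 11 → 8 on a 12-hour dial.

8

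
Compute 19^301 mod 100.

19

Square-and-reduce mod 100: 19^1≡19, 19^2≡61, 19^4≡21, 19^8≡41, 19^16≡81, 19^32≡61, 19^64≡21, 19^128≡41, 19^256≡81.
Since 301 = 1 + 4 + 8 + 32 + 256 in binary, 19^301 ≡ 19·21·41·61·81 ≡ 19 (mod 100).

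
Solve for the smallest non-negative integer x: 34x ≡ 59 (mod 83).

53

34⁻¹ ≡ 22 (mod 83) because 34·22 = 748 = 9·83 + 1.
So x ≡ 22·59 = 1298 ≡ 53 (mod 83).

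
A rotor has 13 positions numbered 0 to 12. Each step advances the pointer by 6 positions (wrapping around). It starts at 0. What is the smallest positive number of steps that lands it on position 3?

7

The inverse of 6 mod 13 is 11 (since 6·11 = 66 ≡ 1).
So x ≡ 11·3 = 33 ≡ 7 (mod 13).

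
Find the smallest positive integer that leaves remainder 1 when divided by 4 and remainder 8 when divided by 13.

x ≡ 1 (mod 4) gives x ∈ {1, 5, 9, 13, 17, 21}.
The first of these with x mod 13 = 8 is 21.

21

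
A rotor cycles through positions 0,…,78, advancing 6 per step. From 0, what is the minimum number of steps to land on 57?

49

6⁻¹ ≡ 66 (mod 79) because 6·66 = 396 = 5·79 + 1.
Multiplying both sides by 66: x ≡ 66·57 = 3762 ≡ 49 (mod 79).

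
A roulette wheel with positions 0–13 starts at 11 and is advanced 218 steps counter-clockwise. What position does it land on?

218 mod 14 = 8 (since 15·14 = 210).
(11 − 8) mod 14 = 3.

3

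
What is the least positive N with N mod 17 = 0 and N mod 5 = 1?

Since 5·7 ≡ 1 (mod 17), take x = 1 + 5·((0−1)·7 mod 17) = 1 + 5·10 = 51.
Check: 51 mod 17 = 0, 51 mod 5 = 1.

51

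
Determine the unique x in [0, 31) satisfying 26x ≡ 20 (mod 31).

27

26⁻¹ ≡ 6 (mod 31) because 26·6 = 156 = 5·31 + 1.
Multiplying both sides by 6: x ≡ 6·20 = 120 ≡ 27 (mod 31).
Check: 26·27 = 702 = 22·31 + 20.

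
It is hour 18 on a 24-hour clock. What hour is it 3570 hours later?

12

3570 = 148·24 + 18, so 3570 mod 24 = 18.
(18 + 18) mod 24 = 12.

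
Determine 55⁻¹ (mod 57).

28

55·28 = 1540 = 27·57 + 1, so 55⁻¹ ≡ 28 (mod 57).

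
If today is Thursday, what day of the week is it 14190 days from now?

14190 mod 7 = 1 (since 2027·7 = 14189).
Thursday + 1 day → Friday.

Friday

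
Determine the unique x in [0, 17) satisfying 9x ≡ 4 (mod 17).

9⁻¹ ≡ 2 (mod 17) because 9·2 = 18 = 1·17 + 1.
So x ≡ 2·4 = 8 ≡ 8 (mod 17).
Check: 9·8 = 72 = 4·17 + 4.

8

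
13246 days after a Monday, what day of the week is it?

Wednesday

13246 − 1892·7 = 2, so 13246 ≡ 2 (mod 7).
Monday + 2 days → Wednesday.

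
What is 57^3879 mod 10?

3

Last digits of 7^n: 7, 9, 3, 1 (period 4).
3879 mod 4 = 3, so the last digit matches 7^3 = 3.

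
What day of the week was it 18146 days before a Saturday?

Thursday

Dividing 18146 by 7 gives quotient 2592 and remainder 2.
Saturday − 2 days → Thursday.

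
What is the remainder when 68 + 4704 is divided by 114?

98

4704 − 41·114 = 30, so 4704 ≡ 30 (mod 114).
(68 + 30) mod 114 = 98.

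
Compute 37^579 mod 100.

73

Successive squares of 37 mod 100: 37^1≡37, 37^2≡69, 37^4≡61, 37^8≡21, 37^16≡41, 37^32≡81, 37^64≡61, 37^128≡21, 37^256≡41, 37^512≡81.
Since 579 = 1 + 2 + 64 + 512 in binary, 37^579 ≡ 37·69·61·81 ≡ 73 (mod 100).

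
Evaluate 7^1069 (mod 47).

36

By repeated squaring mod 47: 7^1≡7, 7^2≡2, 7^4≡4, 7^8≡16, 7^16≡21, 7^32≡18, 7^64≡42, 7^128≡25, 7^256≡14, 7^512≡8, 7^1024≡17.
Since 1069 = 1 + 4 + 8 + 32 + 1024 in binary, 7^1069 ≡ 7·4·16·18·17 ≡ 36 (mod 47).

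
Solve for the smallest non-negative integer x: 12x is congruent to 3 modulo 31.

The inverse of 12 mod 31 is 13 (since 12·13 = 156 ≡ 1).
Multiplying both sides by 13: x ≡ 13·3 = 39 ≡ 8 (mod 31).
Check: 12·8 = 96 = 3·31 + 3.

8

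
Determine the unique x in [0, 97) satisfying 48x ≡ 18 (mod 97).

The inverse of 48 mod 97 is 95 (since 48·95 = 4560 ≡ 1).
Multiplying both sides by 95: x ≡ 95·18 = 1710 ≡ 61 (mod 97).

61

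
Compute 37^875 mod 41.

1

Square-and-reduce mod 41: 37^1≡37, 37^2≡16, 37^4≡10, 37^8≡18, 37^16≡37, 37^32≡16, 37^64≡10, 37^128≡18, 37^256≡37, 37^512≡16.
875 = 1 + 2 + 8 + 32 + 64 + 256 + 512, so 37^875 ≡ 37·16·18·16·10·37·16 ≡ 1 (mod 41).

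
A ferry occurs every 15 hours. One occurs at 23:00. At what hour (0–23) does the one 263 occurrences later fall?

8

263·15 = 3945.
3945 mod 24 = 9 (since 164·24 = 3936).
(23 + 9) mod 24 = 8.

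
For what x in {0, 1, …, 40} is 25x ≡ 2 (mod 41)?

5

The inverse of 25 mod 41 is 23 (since 25·23 = 575 ≡ 1).
Multiplying both sides by 23: x ≡ 23·2 = 46 ≡ 5 (mod 41).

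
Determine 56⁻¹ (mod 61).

12

56·12 = 672 = 11·61 + 1, so 56⁻¹ ≡ 12 (mod 61).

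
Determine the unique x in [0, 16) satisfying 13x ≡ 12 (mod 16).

12

The inverse of 13 mod 16 is 5 (since 13·5 = 65 ≡ 1).
Multiplying both sides by 5: x ≡ 5·12 = 60 ≡ 12 (mod 16).
Check: 13·12 = 156 = 9·16 + 12.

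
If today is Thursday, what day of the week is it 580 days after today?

Wednesday

Dividing 580 by 7 gives quotient 82 and remainder 6.
Thursday + 6 days → Wednesday.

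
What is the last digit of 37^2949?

7

Powers of 7 mod 10 repeat with period 4: 7, 9, 3, 1.
2949 mod 4 = 1, so the last digit matches 7^1 = 7.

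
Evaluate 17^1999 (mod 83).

33

Successive squares of 17 mod 83: 17^1≡17, 17^2≡40, 17^4≡23, 17^8≡31, 17^16≡48, 17^32≡63, 17^64≡68, 17^128≡59, 17^256≡78, 17^512≡25, 17^1024≡44.
1999 = 1 + 2 + 4 + 8 + 64 + 128 + 256 + 512 + 1024, so 17^1999 ≡ 17·40·23·31·68·59·78·25·44 ≡ 33 (mod 83).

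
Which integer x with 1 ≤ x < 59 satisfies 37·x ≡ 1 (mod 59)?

59 = 1·37 + 22
37 = 1·22 + 15
22 = 1·15 + 7
15 = 2·7 + 1
7 = 7·1 + 0
Back-substituting gives 37·8 ≡ 1 (mod 59).

8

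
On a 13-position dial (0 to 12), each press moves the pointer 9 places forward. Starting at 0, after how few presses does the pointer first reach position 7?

The inverse of 9 mod 13 is 3 (since 9·3 = 27 ≡ 1).
Multiplying both sides by 3: x ≡ 3·7 = 21 ≡ 8 (mod 13).

8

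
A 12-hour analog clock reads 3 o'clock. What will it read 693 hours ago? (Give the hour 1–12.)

6

693 = 57·12 + 9, so 693 mod 12 = 9.
3 − 9 → 6 on a 12-hour dial.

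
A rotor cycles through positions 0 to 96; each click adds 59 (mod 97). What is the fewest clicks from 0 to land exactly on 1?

74

97 = 1·59 + 38
59 = 1·38 + 21
38 = 1·21 + 17
21 = 1·17 + 4
17 = 4·4 + 1
4 = 4·1 + 0
Back-substituting gives 59·74 ≡ 1 (mod 97).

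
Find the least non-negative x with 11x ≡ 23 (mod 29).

10

The inverse of 11 mod 29 is 8 (since 11·8 = 88 ≡ 1).
Multiplying both sides by 8: x ≡ 8·23 = 184 ≡ 10 (mod 29).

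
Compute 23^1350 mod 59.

Square-and-reduce mod 59: 23^1≡23, 23^2≡57, 23^4≡4, 23^8≡16, 23^16≡20, 23^32≡46, 23^64≡51, 23^128≡5, 23^256≡25, 23^512≡35, 23^1024≡45.
Since 1350 = 2 + 4 + 64 + 256 + 1024 in binary, 23^1350 ≡ 57·4·51·25·45 ≡ 20 (mod 59).

20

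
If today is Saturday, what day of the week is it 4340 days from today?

Saturday

4340 − 620·7 = 0, so 4340 ≡ 0 (mod 7).
Saturday + 0 days → Saturday.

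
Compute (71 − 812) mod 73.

62

812 = 11·73 + 9, so 812 mod 73 = 9.
(71 − 9) mod 73 = 62.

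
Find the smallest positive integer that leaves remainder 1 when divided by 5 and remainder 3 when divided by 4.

11

Since 4·4 ≡ 1 (mod 5), take x = 3 + 4·((1−3)·4 mod 5) = 3 + 4·2 = 11.
Check: 11 mod 5 = 1, 11 mod 4 = 3.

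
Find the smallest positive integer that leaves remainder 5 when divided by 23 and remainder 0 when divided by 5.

5

x ≡ 0 (mod 5) gives x ∈ {0, 5}.
The first of these with x mod 23 = 5 is 5.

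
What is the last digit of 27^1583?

Last digits of 7^n: 7, 9, 3, 1 (period 4).
1583 mod 4 = 3, so the last digit matches 7^3 = 3.

3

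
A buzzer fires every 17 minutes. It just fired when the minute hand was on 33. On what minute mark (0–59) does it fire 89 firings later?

46

89·17 = 1513.
1513 = 25·60 + 13, so 1513 mod 60 = 13.
(33 + 13) mod 60 = 46.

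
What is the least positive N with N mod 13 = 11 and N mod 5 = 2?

37

Since 5·8 ≡ 1 (mod 13), take x = 2 + 5·((11−2)·8 mod 13) = 2 + 5·7 = 37.
Check: 37 mod 13 = 11, 37 mod 5 = 2.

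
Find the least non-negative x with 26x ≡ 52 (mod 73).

2

The inverse of 26 mod 73 is 59 (since 26·59 = 1534 ≡ 1).
So x ≡ 59·52 = 3068 ≡ 2 (mod 73).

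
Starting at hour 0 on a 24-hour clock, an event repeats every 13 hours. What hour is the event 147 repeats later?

15

147·13 = 1911.
1911 mod 24 = 15 (since 79·24 = 1896).
(0 + 15) mod 24 = 15.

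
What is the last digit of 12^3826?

The units digit of 12^n cycles with period 4: 2, 4, 8, 6, …
3826 mod 4 = 2, so the last digit matches 2^2 = 4.

4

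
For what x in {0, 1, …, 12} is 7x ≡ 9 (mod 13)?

5

The inverse of 7 mod 13 is 2 (since 7·2 = 14 ≡ 1).
So x ≡ 2·9 = 18 ≡ 5 (mod 13).
Check: 7·5 = 35 = 2·13 + 9.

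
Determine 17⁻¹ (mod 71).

46

17·46 = 782 = 11·71 + 1, so 17⁻¹ ≡ 46 (mod 71).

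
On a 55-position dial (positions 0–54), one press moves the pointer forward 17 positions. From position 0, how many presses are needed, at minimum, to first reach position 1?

55 = 3·17 + 4
17 = 4·4 + 1
4 = 4·1 + 0
Back-substituting gives 17·13 ≡ 1 (mod 55).

13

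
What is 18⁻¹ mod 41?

18·16 = 288 = 7·41 + 1, so 18⁻¹ ≡ 16 (mod 41).

16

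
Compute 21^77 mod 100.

41

Square-and-reduce mod 100: 21^1≡21, 21^2≡41, 21^4≡81, 21^8≡61, 21^16≡21, 21^32≡41, 21^64≡81.
77 = 1 + 4 + 8 + 64, so 21^77 ≡ 21·81·61·81 ≡ 41 (mod 100).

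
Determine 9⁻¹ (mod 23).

18

9·18 = 162 = 7·23 + 1, so 9⁻¹ ≡ 18 (mod 23).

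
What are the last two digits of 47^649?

67

Successive squares of 47 mod 100: 47^1≡47, 47^2≡9, 47^4≡81, 47^8≡61, 47^16≡21, 47^32≡41, 47^64≡81, 47^128≡61, 47^256≡21, 47^512≡41.
649 = 1 + 8 + 128 + 512, so 47^649 ≡ 47·61·61·41 ≡ 67 (mod 100).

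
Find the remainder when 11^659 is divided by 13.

By repeated squaring mod 13: 11^1≡11, 11^2≡4, 11^4≡3, 11^8≡9, 11^16≡3, 11^32≡9, 11^64≡3, 11^128≡9, 11^256≡3, 11^512≡9.
Since 659 = 1 + 2 + 16 + 128 + 512 in binary, 11^659 ≡ 11·4·3·9·9 ≡ 6 (mod 13).

6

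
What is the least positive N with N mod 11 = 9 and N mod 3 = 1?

31

x ≡ 1 (mod 3) gives x ∈ {1, 4, 7, 10, 13, 16, 19, 22, …}.
The first of these with x mod 11 = 9 is 31.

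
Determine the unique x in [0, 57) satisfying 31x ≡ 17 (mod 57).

31⁻¹ ≡ 46 (mod 57) because 31·46 = 1426 = 25·57 + 1.
So x ≡ 46·17 = 782 ≡ 41 (mod 57).

41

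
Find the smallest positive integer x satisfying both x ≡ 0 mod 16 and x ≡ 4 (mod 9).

Since 9·9 ≡ 1 (mod 16), take x = 4 + 9·((0−4)·9 mod 16) = 4 + 9·12 = 112.
Check: 112 mod 16 = 0, 112 mod 9 = 4.

112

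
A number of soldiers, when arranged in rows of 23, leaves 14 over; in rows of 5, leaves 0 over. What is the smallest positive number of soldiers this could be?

x ≡ 0 (mod 5) gives x ∈ {0, 5, 10, 15, 20, 25, 30, 35, …}.
The first of these with x mod 23 = 14 is 60.

60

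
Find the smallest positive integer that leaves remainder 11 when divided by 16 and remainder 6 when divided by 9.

123

x ≡ 6 (mod 9) gives x ∈ {6, 15, 24, 33, 42, 51, 60, 69, …}.
The first of these with x mod 16 = 11 is 123.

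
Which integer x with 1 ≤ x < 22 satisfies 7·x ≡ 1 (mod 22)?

19

7·19 = 133 = 6·22 + 1, so 7⁻¹ ≡ 19 (mod 22).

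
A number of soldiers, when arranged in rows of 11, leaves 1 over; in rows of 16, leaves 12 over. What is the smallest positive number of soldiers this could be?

x ≡ 1 (mod 11) gives x ∈ {1, 12}.
The first of these with x mod 16 = 12 is 12.

12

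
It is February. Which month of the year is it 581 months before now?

September

Dividing 581 by 12 gives quotient 48 and remainder 5.
February − 5 months → September.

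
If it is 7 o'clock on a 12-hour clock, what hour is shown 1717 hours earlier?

1717 mod 12 = 1 (since 143·12 = 1716).
7 − 1 → 6 on a 12-hour dial.

6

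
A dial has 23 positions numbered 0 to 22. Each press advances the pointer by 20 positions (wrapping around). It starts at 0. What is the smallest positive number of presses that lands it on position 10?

The inverse of 20 mod 23 is 15 (since 20·15 = 300 ≡ 1).
Multiplying both sides by 15: x ≡ 15·10 = 150 ≡ 12 (mod 23).

12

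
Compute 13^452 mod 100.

Successive squares of 13 mod 100: 13^1≡13, 13^2≡69, 13^4≡61, 13^8≡21, 13^16≡41, 13^32≡81, 13^64≡61, 13^128≡21, 13^256≡41.
Since 452 = 4 + 64 + 128 + 256 in binary, 13^452 ≡ 61·61·21·41 ≡ 81 (mod 100).

81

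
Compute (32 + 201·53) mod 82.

25

201·53 = 10653.
Dividing 10653 by 82 gives quotient 129 and remainder 75.
(32 + 75) mod 82 = 25.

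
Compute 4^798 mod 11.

9

Square-and-reduce mod 11: 4^1≡4, 4^2≡5, 4^4≡3, 4^8≡9, 4^16≡4, 4^32≡5, 4^64≡3, 4^128≡9, 4^256≡4, 4^512≡5.
Since 798 = 2 + 4 + 8 + 16 + 256 + 512 in binary, 4^798 ≡ 5·3·9·4·4·5 ≡ 9 (mod 11).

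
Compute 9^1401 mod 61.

By repeated squaring mod 61: 9^1≡9, 9^2≡20, 9^4≡34, 9^8≡58, 9^16≡9, 9^32≡20, 9^64≡34, 9^128≡58, 9^256≡9, 9^512≡20, 9^1024≡34.
Since 1401 = 1 + 8 + 16 + 32 + 64 + 256 + 1024 in binary, 9^1401 ≡ 9·58·9·20·34·9·34 ≡ 9 (mod 61).

9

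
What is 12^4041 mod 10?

2

Powers of 2 mod 10 repeat with period 4: 2, 4, 8, 6.
4041 mod 4 = 1, so the last digit matches 2^1 = 2.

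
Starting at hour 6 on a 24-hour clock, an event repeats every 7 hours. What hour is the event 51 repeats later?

3

51·7 = 357.
357 − 14·24 = 21, so 357 ≡ 21 (mod 24).
(6 + 21) mod 24 = 3.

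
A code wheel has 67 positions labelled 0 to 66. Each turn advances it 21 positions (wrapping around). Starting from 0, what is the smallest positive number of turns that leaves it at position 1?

21·16 = 336 = 5·67 + 1, so 21⁻¹ ≡ 16 (mod 67).

16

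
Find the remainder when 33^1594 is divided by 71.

Successive squares of 33 mod 71: 33^1≡33, 33^2≡24, 33^4≡8, 33^8≡64, 33^16≡49, 33^32≡58, 33^64≡27, 33^128≡19, 33^256≡6, 33^512≡36, 33^1024≡18.
1594 = 2 + 8 + 16 + 32 + 512 + 1024, so 33^1594 ≡ 24·64·49·58·36·18 ≡ 29 (mod 71).

29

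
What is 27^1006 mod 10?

9

Last digits of 7^n: 7, 9, 3, 1 (period 4).
1006 mod 4 = 2, so the last digit matches 7^2 = 9.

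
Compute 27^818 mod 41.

Square-and-reduce mod 41: 27^1≡27, 27^2≡32, 27^4≡40, 27^8≡1, 27^16≡1, 27^32≡1, 27^64≡1, 27^128≡1, 27^256≡1, 27^512≡1.
818 = 2 + 16 + 32 + 256 + 512, so 27^818 ≡ 32·1·1·1·1 ≡ 32 (mod 41).

32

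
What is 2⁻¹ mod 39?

2·20 = 40 = 1·39 + 1, so 2⁻¹ ≡ 20 (mod 39).

20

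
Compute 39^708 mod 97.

33

By repeated squaring mod 97: 39^1≡39, 39^2≡66, 39^4≡88, 39^8≡81, 39^16≡62, 39^32≡61, 39^64≡35, 39^128≡61, 39^256≡35, 39^512≡61.
708 = 4 + 64 + 128 + 512, so 39^708 ≡ 88·35·61·61 ≡ 33 (mod 97).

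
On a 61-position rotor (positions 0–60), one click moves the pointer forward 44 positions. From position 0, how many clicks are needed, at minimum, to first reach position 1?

43

61 = 1·44 + 17
44 = 2·17 + 10
17 = 1·10 + 7
10 = 1·7 + 3
7 = 2·3 + 1
3 = 3·1 + 0
Back-substituting gives 44·43 ≡ 1 (mod 61).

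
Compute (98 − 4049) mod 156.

4049 = 25·156 + 149, so 4049 mod 156 = 149.
(98 − 149) mod 156 = 105.

105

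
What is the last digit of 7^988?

1

Last digits of 7^n: 7, 9, 3, 1 (period 4).
988 mod 4 = 0, so the last digit matches 7^4 = 1.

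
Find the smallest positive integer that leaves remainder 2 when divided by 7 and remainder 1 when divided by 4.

x ≡ 1 (mod 4) gives x ∈ {1, 5, 9}.
The first of these with x mod 7 = 2 is 9.

9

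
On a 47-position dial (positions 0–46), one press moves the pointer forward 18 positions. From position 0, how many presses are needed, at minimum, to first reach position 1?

47 = 2·18 + 11
18 = 1·11 + 7
11 = 1·7 + 4
7 = 1·4 + 3
4 = 1·3 + 1
3 = 3·1 + 0
Back-substituting gives 18·34 ≡ 1 (mod 47).

34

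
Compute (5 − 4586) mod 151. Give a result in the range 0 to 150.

100

4586 = 30·151 + 56, so 4586 mod 151 = 56.
(5 − 56) mod 151 = 100.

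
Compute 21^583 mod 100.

61

Successive squares of 21 mod 100: 21^1≡21, 21^2≡41, 21^4≡81, 21^8≡61, 21^16≡21, 21^32≡41, 21^64≡81, 21^128≡61, 21^256≡21, 21^512≡41.
583 = 1 + 2 + 4 + 64 + 512, so 21^583 ≡ 21·41·81·81·41 ≡ 61 (mod 100).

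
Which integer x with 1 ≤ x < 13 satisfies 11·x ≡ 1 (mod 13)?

6

11·6 = 66 = 5·13 + 1, so 11⁻¹ ≡ 6 (mod 13).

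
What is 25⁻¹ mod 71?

71 = 2·25 + 21
25 = 1·21 + 4
21 = 5·4 + 1
4 = 4·1 + 0
Back-substituting gives 25·54 ≡ 1 (mod 71).

54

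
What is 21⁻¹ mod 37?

37 = 1·21 + 16
21 = 1·16 + 5
16 = 3·5 + 1
5 = 5·1 + 0
Back-substituting gives 21·30 ≡ 1 (mod 37).

30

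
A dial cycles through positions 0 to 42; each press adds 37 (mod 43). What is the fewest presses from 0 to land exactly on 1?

43 = 1·37 + 6
37 = 6·6 + 1
6 = 6·1 + 0
Back-substituting gives 37·7 ≡ 1 (mod 43).

7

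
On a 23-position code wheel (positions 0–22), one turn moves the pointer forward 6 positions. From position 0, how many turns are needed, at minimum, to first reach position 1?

4

6·4 = 24 = 1·23 + 1, so 6⁻¹ ≡ 4 (mod 23).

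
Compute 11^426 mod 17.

15

Successive squares of 11 mod 17: 11^1≡11, 11^2≡2, 11^4≡4, 11^8≡16, 11^16≡1, 11^32≡1, 11^64≡1, 11^128≡1, 11^256≡1.
426 = 2 + 8 + 32 + 128 + 256, so 11^426 ≡ 2·16·1·1·1 ≡ 15 (mod 17).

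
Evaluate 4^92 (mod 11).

By repeated squaring mod 11: 4^1≡4, 4^2≡5, 4^4≡3, 4^8≡9, 4^16≡4, 4^32≡5, 4^64≡3.
92 = 4 + 8 + 16 + 64, so 4^92 ≡ 3·9·4·3 ≡ 5 (mod 11).

5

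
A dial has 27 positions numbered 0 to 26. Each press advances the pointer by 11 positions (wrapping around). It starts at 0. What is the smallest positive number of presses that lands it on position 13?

11

11⁻¹ ≡ 5 (mod 27) because 11·5 = 55 = 2·27 + 1.
Multiplying both sides by 5: x ≡ 5·13 = 65 ≡ 11 (mod 27).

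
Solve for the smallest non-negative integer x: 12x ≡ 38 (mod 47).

11

12⁻¹ ≡ 4 (mod 47) because 12·4 = 48 = 1·47 + 1.
Multiplying both sides by 4: x ≡ 4·38 = 152 ≡ 11 (mod 47).
Check: 12·11 = 132 = 2·47 + 38.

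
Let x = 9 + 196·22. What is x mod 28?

196·22 = 4312.
4312 mod 28 = 0 (since 154·28 = 4312).
(9 + 0) mod 28 = 9.

9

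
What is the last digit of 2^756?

Powers of 2 mod 10 repeat with period 4: 2, 4, 8, 6.
756 leaves remainder 0 on division by 4, so 2^756 ends in 6.

6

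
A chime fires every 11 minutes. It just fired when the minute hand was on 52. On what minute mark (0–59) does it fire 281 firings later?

281·11 = 3091.
3091 − 51·60 = 31, so 3091 ≡ 31 (mod 60).
(52 + 31) mod 60 = 23.

23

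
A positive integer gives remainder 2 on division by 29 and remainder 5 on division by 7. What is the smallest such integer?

89

Since 7·25 ≡ 1 (mod 29), take x = 5 + 7·((2−5)·25 mod 29) = 5 + 7·12 = 89.
Check: 89 mod 29 = 2, 89 mod 7 = 5.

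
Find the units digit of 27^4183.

Powers of 7 mod 10 repeat with period 4: 7, 9, 3, 1.
4183 leaves remainder 3 on division by 4, so 27^4183 ends in 3.

3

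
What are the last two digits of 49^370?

01

Successive squares of 49 mod 100: 49^1≡49, 49^2≡1, 49^4≡1, 49^8≡1, 49^16≡1, 49^32≡1, 49^64≡1, 49^128≡1, 49^256≡1.
370 = 2 + 16 + 32 + 64 + 256, so 49^370 ≡ 1·1·1·1·1 ≡ 1 (mod 100).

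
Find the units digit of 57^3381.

7

The units digit of 57^n cycles with period 4: 7, 9, 3, 1, …
3381 leaves remainder 1 on division by 4, so 57^3381 ends in 7.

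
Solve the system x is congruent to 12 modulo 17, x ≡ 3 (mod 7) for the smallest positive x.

80

x ≡ 3 (mod 7) gives x ∈ {3, 10, 17, 24, 31, 38, 45, 52, …}.
The first of these with x mod 17 = 12 is 80.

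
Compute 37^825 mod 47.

18

By repeated squaring mod 47: 37^1≡37, 37^2≡6, 37^4≡36, 37^8≡27, 37^16≡24, 37^32≡12, 37^64≡3, 37^128≡9, 37^256≡34, 37^512≡28.
825 = 1 + 8 + 16 + 32 + 256 + 512, so 37^825 ≡ 37·27·24·12·34·28 ≡ 18 (mod 47).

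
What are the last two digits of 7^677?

07

Successive squares of 7 mod 100: 7^1≡7, 7^2≡49, 7^4≡1, 7^8≡1, 7^16≡1, 7^32≡1, 7^64≡1, 7^128≡1, 7^256≡1, 7^512≡1.
Since 677 = 1 + 4 + 32 + 128 + 512 in binary, 7^677 ≡ 7·1·1·1·1 ≡ 7 (mod 100).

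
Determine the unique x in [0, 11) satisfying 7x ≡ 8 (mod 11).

The inverse of 7 mod 11 is 8 (since 7·8 = 56 ≡ 1).
Multiplying both sides by 8: x ≡ 8·8 = 64 ≡ 9 (mod 11).

9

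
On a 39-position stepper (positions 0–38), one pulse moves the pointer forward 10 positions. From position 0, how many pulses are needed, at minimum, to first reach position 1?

4

10·4 = 40 = 1·39 + 1, so 10⁻¹ ≡ 4 (mod 39).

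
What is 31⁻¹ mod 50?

31·21 = 651 = 13·50 + 1, so 31⁻¹ ≡ 21 (mod 50).

21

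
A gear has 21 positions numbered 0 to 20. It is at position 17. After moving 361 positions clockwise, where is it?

0

361 mod 21 = 4 (since 17·21 = 357).
(17 + 4) mod 21 = 0.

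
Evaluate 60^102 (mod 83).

27

By repeated squaring mod 83: 60^1≡60, 60^2≡31, 60^4≡48, 60^8≡63, 60^16≡68, 60^32≡59, 60^64≡78.
Since 102 = 2 + 4 + 32 + 64 in binary, 60^102 ≡ 31·48·59·78 ≡ 27 (mod 83).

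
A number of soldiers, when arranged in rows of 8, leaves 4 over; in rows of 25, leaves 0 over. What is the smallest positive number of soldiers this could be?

x ≡ 4 (mod 8) gives x ∈ {4, 12, 20, 28, 36, 44, 52, 60, …}.
The first of these with x mod 25 = 0 is 100.

100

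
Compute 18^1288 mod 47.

1

Square-and-reduce mod 47: 18^1≡18, 18^2≡42, 18^4≡25, 18^8≡14, 18^16≡8, 18^32≡17, 18^64≡7, 18^128≡2, 18^256≡4, 18^512≡16, 18^1024≡21.
Since 1288 = 8 + 256 + 1024 in binary, 18^1288 ≡ 14·4·21 ≡ 1 (mod 47).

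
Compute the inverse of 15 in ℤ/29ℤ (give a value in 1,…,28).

15·2 = 30 = 1·29 + 1, so 15⁻¹ ≡ 2 (mod 29).

2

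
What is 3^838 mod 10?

The units digit of 3^n cycles with period 4: 3, 9, 7, 1, …
838 leaves remainder 2 on division by 4, so 3^838 ends in 9.

9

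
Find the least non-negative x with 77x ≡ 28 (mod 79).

65

77⁻¹ ≡ 39 (mod 79) because 77·39 = 3003 = 38·79 + 1.
Multiplying both sides by 39: x ≡ 39·28 = 1092 ≡ 65 (mod 79).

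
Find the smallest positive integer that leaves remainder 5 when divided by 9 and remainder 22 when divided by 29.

167

Since 29·5 ≡ 1 (mod 9), take x = 22 + 29·((5−22)·5 mod 9) = 22 + 29·5 = 167.
Check: 167 mod 9 = 5, 167 mod 29 = 22.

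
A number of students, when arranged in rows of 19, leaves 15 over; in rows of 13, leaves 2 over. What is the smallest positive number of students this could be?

15

Since 13·3 ≡ 1 (mod 19), take x = 2 + 13·((15−2)·3 mod 19) = 2 + 13·1 = 15.
Check: 15 mod 19 = 15, 15 mod 13 = 2.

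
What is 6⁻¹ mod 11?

2

6·2 = 12 = 1·11 + 1, so 6⁻¹ ≡ 2 (mod 11).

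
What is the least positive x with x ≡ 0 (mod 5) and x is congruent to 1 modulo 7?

x ≡ 0 (mod 5) gives x ∈ {0, 5, 10, 15}.
The first of these with x mod 7 = 1 is 15.

15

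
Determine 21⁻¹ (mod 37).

21·30 = 630 = 17·37 + 1, so 21⁻¹ ≡ 30 (mod 37).

30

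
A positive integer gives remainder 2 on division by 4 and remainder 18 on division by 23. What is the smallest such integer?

18

Since 23·3 ≡ 1 (mod 4), take x = 18 + 23·((2−18)·3 mod 4) = 18 + 23·0 = 18.
Check: 18 mod 4 = 2, 18 mod 23 = 18.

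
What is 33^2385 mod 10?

Last digits of 3^n: 3, 9, 7, 1 (period 4).
2385 mod 4 = 1, so the last digit matches 3^1 = 3.

3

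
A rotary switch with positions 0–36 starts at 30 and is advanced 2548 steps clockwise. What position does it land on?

2548 = 68·37 + 32, so 2548 mod 37 = 32.
(30 + 32) mod 37 = 25.

25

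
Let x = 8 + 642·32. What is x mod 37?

17

642·32 = 20544.
Dividing 20544 by 37 gives quotient 555 and remainder 9.
(8 + 9) mod 37 = 17.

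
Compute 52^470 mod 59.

3

Square-and-reduce mod 59: 52^1≡52, 52^2≡49, 52^4≡41, 52^8≡29, 52^16≡15, 52^32≡48, 52^64≡3, 52^128≡9, 52^256≡22.
470 = 2 + 4 + 16 + 64 + 128 + 256, so 52^470 ≡ 49·41·15·3·9·22 ≡ 3 (mod 59).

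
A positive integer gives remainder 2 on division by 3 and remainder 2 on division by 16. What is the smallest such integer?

Since 16·1 ≡ 1 (mod 3), take x = 2 + 16·((2−2)·1 mod 3) = 2 + 16·0 = 2.
Check: 2 mod 3 = 2, 2 mod 16 = 2.

2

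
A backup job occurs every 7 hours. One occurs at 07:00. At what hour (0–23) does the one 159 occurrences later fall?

16

159·7 = 1113.
Dividing 1113 by 24 gives quotient 46 and remainder 9.
(7 + 9) mod 24 = 16.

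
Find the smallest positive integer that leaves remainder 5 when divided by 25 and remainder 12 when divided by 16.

380

x ≡ 12 (mod 16) gives x ∈ {12, 28, 44, 60, 76, 92, 108, 124, …}.
The first of these with x mod 25 = 5 is 380.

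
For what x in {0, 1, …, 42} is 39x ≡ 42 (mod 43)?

11

The inverse of 39 mod 43 is 32 (since 39·32 = 1248 ≡ 1).
Multiplying both sides by 32: x ≡ 32·42 = 1344 ≡ 11 (mod 43).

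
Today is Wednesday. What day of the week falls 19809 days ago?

19809 = 2829·7 + 6, so 19809 mod 7 = 6.
Wednesday − 6 days → Thursday.

Thursday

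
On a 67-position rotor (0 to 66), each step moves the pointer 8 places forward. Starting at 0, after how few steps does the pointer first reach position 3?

59

8⁻¹ ≡ 42 (mod 67) because 8·42 = 336 = 5·67 + 1.
So x ≡ 42·3 = 126 ≡ 59 (mod 67).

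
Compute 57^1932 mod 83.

9

Square-and-reduce mod 83: 57^1≡57, 57^2≡12, 57^4≡61, 57^8≡69, 57^16≡30, 57^32≡70, 57^64≡3, 57^128≡9, 57^256≡81, 57^512≡4, 57^1024≡16.
Since 1932 = 4 + 8 + 128 + 256 + 512 + 1024 in binary, 57^1932 ≡ 61·69·9·81·4·16 ≡ 9 (mod 83).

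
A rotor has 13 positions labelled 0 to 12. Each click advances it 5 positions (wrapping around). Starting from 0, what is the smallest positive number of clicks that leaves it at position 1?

8

5·8 = 40 = 3·13 + 1, so 5⁻¹ ≡ 8 (mod 13).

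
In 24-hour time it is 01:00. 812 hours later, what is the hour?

812 − 33·24 = 20, so 812 ≡ 20 (mod 24).
(1 + 20) mod 24 = 21.

21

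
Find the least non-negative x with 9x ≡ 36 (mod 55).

4

The inverse of 9 mod 55 is 49 (since 9·49 = 441 ≡ 1).
So x ≡ 49·36 = 1764 ≡ 4 (mod 55).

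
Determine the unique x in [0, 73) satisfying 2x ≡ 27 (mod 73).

50

2⁻¹ ≡ 37 (mod 73) because 2·37 = 74 = 1·73 + 1.
So x ≡ 37·27 = 999 ≡ 50 (mod 73).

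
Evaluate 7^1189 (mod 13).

7

Successive squares of 7 mod 13: 7^1≡7, 7^2≡10, 7^4≡9, 7^8≡3, 7^16≡9, 7^32≡3, 7^64≡9, 7^128≡3, 7^256≡9, 7^512≡3, 7^1024≡9.
1189 = 1 + 4 + 32 + 128 + 1024, so 7^1189 ≡ 7·9·3·3·9 ≡ 7 (mod 13).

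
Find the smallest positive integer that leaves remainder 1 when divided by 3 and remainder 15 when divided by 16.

x ≡ 1 (mod 3) gives x ∈ {1, 4, 7, 10, 13, 16, 19, 22, …}.
The first of these with x mod 16 = 15 is 31.

31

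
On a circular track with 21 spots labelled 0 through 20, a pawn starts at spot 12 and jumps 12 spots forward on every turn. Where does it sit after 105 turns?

105·12 = 1260.
1260 − 60·21 = 0, so 1260 ≡ 0 (mod 21).
(12 + 0) mod 21 = 12.

12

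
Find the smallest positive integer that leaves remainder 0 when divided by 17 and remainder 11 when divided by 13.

Since 13·4 ≡ 1 (mod 17), take x = 11 + 13·((0−11)·4 mod 17) = 11 + 13·7 = 102.
Check: 102 mod 17 = 0, 102 mod 13 = 11.

102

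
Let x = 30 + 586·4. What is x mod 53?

42

586·4 = 2344.
2344 = 44·53 + 12, so 2344 mod 53 = 12.
(30 + 12) mod 53 = 42.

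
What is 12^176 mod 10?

The units digit of 12^n cycles with period 4: 2, 4, 8, 6, …
176 leaves remainder 0 on division by 4, so 12^176 ends in 6.

6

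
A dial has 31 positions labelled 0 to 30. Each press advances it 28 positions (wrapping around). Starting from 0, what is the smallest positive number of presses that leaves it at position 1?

31 = 1·28 + 3
28 = 9·3 + 1
3 = 3·1 + 0
Back-substituting gives 28·10 ≡ 1 (mod 31).

10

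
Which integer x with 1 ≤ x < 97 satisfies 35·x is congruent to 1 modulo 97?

97 = 2·35 + 27
35 = 1·27 + 8
27 = 3·8 + 3
8 = 2·3 + 2
3 = 1·2 + 1
2 = 2·1 + 0
Back-substituting gives 35·61 ≡ 1 (mod 97).

61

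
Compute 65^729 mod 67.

Square-and-reduce mod 67: 65^1≡65, 65^2≡4, 65^4≡16, 65^8≡55, 65^16≡10, 65^32≡33, 65^64≡17, 65^128≡21, 65^256≡39, 65^512≡47.
729 = 1 + 8 + 16 + 64 + 128 + 512, so 65^729 ≡ 65·55·10·17·21·47 ≡ 59 (mod 67).

59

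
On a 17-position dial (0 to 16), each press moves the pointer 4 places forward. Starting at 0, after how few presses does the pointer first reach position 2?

4⁻¹ ≡ 13 (mod 17) because 4·13 = 52 = 3·17 + 1.
So x ≡ 13·2 = 26 ≡ 9 (mod 17).
Check: 4·9 = 36 = 2·17 + 2.

9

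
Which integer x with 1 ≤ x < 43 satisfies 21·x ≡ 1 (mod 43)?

21·41 = 861 = 20·43 + 1, so 21⁻¹ ≡ 41 (mod 43).

41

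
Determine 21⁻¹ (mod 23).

23 = 1·21 + 2
21 = 10·2 + 1
2 = 2·1 + 0
Back-substituting gives 21·11 ≡ 1 (mod 23).

11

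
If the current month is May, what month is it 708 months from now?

708 mod 12 = 0 (since 59·12 = 708).
May + 0 months → May.

May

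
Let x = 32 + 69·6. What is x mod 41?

69·6 = 414.
414 − 10·41 = 4, so 414 ≡ 4 (mod 41).
(32 + 4) mod 41 = 36.

36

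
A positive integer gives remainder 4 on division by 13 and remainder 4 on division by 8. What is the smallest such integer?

4

x ≡ 4 (mod 8) gives x ∈ {4}.
The first of these with x mod 13 = 4 is 4.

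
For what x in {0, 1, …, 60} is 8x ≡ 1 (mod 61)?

23

The inverse of 8 mod 61 is 23 (since 8·23 = 184 ≡ 1).
So x ≡ 23·1 = 23 ≡ 23 (mod 61).
Check: 8·23 = 184 = 3·61 + 1.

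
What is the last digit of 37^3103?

Powers of 7 mod 10 repeat with period 4: 7, 9, 3, 1.
3103 leaves remainder 3 on division by 4, so 37^3103 ends in 3.

3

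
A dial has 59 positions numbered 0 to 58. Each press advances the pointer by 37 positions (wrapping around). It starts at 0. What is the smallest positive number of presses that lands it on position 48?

30

The inverse of 37 mod 59 is 8 (since 37·8 = 296 ≡ 1).
Multiplying both sides by 8: x ≡ 8·48 = 384 ≡ 30 (mod 59).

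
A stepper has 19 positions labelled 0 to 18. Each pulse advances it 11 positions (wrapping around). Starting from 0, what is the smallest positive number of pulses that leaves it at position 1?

19 = 1·11 + 8
11 = 1·8 + 3
8 = 2·3 + 2
3 = 1·2 + 1
2 = 2·1 + 0
Back-substituting gives 11·7 ≡ 1 (mod 19).

7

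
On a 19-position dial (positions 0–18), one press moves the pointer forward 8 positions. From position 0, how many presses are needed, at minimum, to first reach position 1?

12

8·12 = 96 = 5·19 + 1, so 8⁻¹ ≡ 12 (mod 19).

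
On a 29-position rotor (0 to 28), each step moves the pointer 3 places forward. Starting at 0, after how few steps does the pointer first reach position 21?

7

The inverse of 3 mod 29 is 10 (since 3·10 = 30 ≡ 1).
So x ≡ 10·21 = 210 ≡ 7 (mod 29).
Check: 3·7 = 21 = 0·29 + 21.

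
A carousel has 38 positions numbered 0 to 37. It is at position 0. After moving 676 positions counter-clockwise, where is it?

676 = 17·38 + 30, so 676 mod 38 = 30.
(0 − 30) mod 38 = 8.

8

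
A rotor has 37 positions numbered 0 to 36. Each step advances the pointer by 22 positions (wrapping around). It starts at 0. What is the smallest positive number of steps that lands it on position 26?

22⁻¹ ≡ 32 (mod 37) because 22·32 = 704 = 19·37 + 1.
So x ≡ 32·26 = 832 ≡ 18 (mod 37).

18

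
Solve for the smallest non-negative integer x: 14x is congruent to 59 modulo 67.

9

14⁻¹ ≡ 24 (mod 67) because 14·24 = 336 = 5·67 + 1.
So x ≡ 24·59 = 1416 ≡ 9 (mod 67).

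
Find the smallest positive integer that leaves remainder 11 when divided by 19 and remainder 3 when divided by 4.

x ≡ 3 (mod 4) gives x ∈ {3, 7, 11}.
The first of these with x mod 19 = 11 is 11.

11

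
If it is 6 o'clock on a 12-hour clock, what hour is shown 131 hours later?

131 = 10·12 + 11, so 131 mod 12 = 11.
6 + 11 → 5 on a 12-hour dial.

5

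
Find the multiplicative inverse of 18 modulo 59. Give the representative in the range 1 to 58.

18·23 = 414 = 7·59 + 1, so 18⁻¹ ≡ 23 (mod 59).

23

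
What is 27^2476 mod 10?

1

Last digits of 7^n: 7, 9, 3, 1 (period 4).
2476 mod 4 = 0, so the last digit matches 7^4 = 1.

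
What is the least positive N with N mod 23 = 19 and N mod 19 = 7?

387

Since 19·17 ≡ 1 (mod 23), take x = 7 + 19·((19−7)·17 mod 23) = 7 + 19·20 = 387.
Check: 387 mod 23 = 19, 387 mod 19 = 7.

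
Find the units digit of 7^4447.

The units digit of 7^n cycles with period 4: 7, 9, 3, 1, …
4447 leaves remainder 3 on division by 4, so 7^4447 ends in 3.

3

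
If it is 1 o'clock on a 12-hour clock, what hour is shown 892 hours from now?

5

892 = 74·12 + 4, so 892 mod 12 = 4.
1 + 4 → 5 on a 12-hour dial.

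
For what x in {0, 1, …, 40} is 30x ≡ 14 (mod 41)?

36

30⁻¹ ≡ 26 (mod 41) because 30·26 = 780 = 19·41 + 1.
Multiplying both sides by 26: x ≡ 26·14 = 364 ≡ 36 (mod 41).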